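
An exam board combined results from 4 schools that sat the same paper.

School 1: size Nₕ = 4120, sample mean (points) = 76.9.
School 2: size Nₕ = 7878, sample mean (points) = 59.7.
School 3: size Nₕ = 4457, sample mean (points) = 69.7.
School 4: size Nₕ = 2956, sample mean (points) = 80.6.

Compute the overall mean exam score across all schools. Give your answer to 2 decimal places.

N = 19411; weights Wₕ = Nₕ/N = (0.2123, 0.4059, 0.2296, 0.1523).
x̄_st = Σ Wₕ·x̄ₕ = 0.2123·76.9 + 0.4059·59.7 + 0.2296·69.7 + 0.1523·80.6 ≈ 68.8296...
→ 68.83.

68.83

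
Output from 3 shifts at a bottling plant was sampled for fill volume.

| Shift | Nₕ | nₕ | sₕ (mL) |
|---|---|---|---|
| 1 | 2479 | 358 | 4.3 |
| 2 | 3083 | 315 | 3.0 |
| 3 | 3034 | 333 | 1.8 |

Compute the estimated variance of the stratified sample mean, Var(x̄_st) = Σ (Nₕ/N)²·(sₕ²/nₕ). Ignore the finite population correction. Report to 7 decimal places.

N = 8596; Wₕ = Nₕ/N.
shift 1: (2479/8596)²·4.3²/358 = 0.0042955040
shift 2: (3083/8596)²·3.0²/315 = 0.0036752441
shift 3: (3034/8596)²·1.8²/333 = 0.0012121019
Sum = 0.0091828499 → 0.0091828.

0.0091828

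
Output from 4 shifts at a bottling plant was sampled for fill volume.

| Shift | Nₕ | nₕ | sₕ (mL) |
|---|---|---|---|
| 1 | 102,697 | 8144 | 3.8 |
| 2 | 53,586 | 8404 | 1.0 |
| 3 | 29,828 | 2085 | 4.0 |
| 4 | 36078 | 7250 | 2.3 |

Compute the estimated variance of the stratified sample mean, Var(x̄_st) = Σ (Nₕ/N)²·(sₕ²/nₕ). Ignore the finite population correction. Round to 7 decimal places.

N = 222189. Term for each stratum: Wₕ²sₕ²/nₕ.
Var(x̄_st) = 0.0003787912 + 0.0000069210 + 0.0001382984 + 0.0000192379 = 0.0005432485 → 0.0005432.

0.0005432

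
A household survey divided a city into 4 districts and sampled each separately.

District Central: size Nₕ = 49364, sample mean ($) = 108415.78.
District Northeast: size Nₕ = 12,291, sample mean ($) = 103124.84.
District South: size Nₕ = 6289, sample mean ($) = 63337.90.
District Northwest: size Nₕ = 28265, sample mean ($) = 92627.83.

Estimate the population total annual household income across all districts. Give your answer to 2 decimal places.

9635801640.41

Estimate total by summing Nₕ·x̄ₕ over strata.
49364·108415.78 + 12291·103124.84 + 6289·63337.90 + 28265·92627.83 = 5351836563.92 + 1267507408.44 + 398332053.1 + 2618125614.95 = 9635801640.41.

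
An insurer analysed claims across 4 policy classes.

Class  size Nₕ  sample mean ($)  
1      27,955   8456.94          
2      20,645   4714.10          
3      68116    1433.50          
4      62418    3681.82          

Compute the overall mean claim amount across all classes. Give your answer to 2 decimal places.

3691.05

N = 27955 + 20645 + 68116 + 62418 = 179134.
The stratified mean weights each stratum mean by its population share Nₕ/N.
Σ Nₕx̄ₕ = 27955·8456.94 + 20645·4714.10 + 68116·1433.50 + 62418·3681.82 = 236413757.7 + 97322594.5 + 97644286 + 229811840.76 = 661192478.96.
Divide by N: 661192478.96 / 179134 = 3691.0496... → 3691.05.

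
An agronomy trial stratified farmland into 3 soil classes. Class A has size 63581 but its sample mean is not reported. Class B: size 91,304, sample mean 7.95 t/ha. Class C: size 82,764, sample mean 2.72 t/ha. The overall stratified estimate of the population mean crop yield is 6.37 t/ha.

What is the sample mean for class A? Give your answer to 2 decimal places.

8.85

N = 63581 + 91304 + 82764 = 237649.
Overall total = μ·N = 6.37·237649 = 1513824.13.
Subtract the known strata: 91304·7.95 + 82764·2.72 = 950984.88.
Remaining total for class A: 1513824.13 − 950984.88 = 562839.25.
Divide by its size: 562839.25 / 63581 = 8.8523... → 8.85.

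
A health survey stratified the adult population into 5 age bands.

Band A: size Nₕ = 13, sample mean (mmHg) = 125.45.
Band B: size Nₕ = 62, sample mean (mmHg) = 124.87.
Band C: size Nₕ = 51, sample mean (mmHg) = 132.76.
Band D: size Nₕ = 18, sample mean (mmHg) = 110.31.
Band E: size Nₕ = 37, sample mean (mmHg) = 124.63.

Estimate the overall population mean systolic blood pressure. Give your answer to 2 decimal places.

N = 181; weights Wₕ = Nₕ/N = (0.0718, 0.3425, 0.2818, 0.0994, 0.2044).
x̄_st = Σ Wₕ·x̄ₕ = 0.0718·125.45 + 0.3425·124.87 + 0.2818·132.76 + 0.0994·110.31 + 0.2044·124.63 ≈ 125.6378...
→ 125.64.

125.64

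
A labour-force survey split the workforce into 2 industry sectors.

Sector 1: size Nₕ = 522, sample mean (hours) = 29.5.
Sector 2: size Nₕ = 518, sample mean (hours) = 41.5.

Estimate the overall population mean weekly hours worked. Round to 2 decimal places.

35.48

x̄_st = (Σ Nₕx̄ₕ) / (Σ Nₕ) = (522·29.5 + 518·41.5) / 1040
= 36896 / 1040 = 35.4769... → 35.48.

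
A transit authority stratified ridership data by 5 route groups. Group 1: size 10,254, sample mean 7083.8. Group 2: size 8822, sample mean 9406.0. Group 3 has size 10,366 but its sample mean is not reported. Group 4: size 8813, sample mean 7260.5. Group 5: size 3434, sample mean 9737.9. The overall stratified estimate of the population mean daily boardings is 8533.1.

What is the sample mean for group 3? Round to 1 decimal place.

Σ Nₕx̄ₕ = N·μ, so 10366·x̄_3 = 41689·8533.1 − (10254·7083.8 + 8822·9406.0 + 8813·7260.5 + 3434·9737.9).
= 355736405.9 − 253043752.3 = 102692653.6.
x̄_3 = 102692653.6 / 10366 = 9906.681... → 9906.7.

9906.7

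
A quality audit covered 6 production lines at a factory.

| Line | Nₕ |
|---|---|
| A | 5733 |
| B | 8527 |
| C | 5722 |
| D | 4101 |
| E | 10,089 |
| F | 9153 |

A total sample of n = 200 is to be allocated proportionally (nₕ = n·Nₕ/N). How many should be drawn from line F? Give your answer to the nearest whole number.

42

N = 5733 + 8527 + 5722 + 4101 + 10089 + 9153 = 43325.
n_F = 200·9153/43325 = 42.253... → 42.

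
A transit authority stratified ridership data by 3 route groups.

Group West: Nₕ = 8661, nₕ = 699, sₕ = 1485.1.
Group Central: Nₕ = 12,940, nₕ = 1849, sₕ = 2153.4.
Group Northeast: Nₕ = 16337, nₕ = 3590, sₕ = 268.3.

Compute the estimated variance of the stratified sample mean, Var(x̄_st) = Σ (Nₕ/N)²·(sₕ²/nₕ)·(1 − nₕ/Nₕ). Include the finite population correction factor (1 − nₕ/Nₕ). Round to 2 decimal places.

404.15

N = 37938; Wₕ = Nₕ/N.
group West: (8661/37938)²·1485.1²/699·(1 − 699/8661) = 151.17347
group Central: (12940/37938)²·2153.4²/1849·(1 − 1849/12940) = 250.07405
group Northeast: (16337/37938)²·268.3²/3590·(1 − 3590/16337) = 2.90120
Sum = 404.14872 → 404.15.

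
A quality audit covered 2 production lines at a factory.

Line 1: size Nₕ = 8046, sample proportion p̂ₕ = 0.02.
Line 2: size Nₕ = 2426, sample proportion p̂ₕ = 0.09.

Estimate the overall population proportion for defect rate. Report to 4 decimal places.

N = 8046 + 2426 = 10472.
Overall proportion = Σ (Nₕ/N)·p̂ₕ.
Σ Nₕp̂ₕ = 160.92 + 218.34 = 379.26.
379.26 / 10472 = 0.036217... → 0.0362.

0.0362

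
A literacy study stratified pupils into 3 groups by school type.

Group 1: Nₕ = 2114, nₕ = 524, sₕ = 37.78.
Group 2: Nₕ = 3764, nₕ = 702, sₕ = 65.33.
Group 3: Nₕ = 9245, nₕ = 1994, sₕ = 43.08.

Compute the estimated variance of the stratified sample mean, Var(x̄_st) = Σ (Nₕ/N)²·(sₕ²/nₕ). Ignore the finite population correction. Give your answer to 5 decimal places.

N = 15123; Wₕ = Nₕ/N.
group 1: (2114/15123)²·37.78²/524 = 0.05322635
group 2: (3764/15123)²·65.33²/702 = 0.37662707
group 3: (9245/15123)²·43.08²/1994 = 0.34782770
Sum = 0.77768112 → 0.77768.

0.77768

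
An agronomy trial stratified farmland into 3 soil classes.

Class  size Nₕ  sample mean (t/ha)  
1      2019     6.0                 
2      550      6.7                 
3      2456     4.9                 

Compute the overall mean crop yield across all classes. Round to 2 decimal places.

x̄_st = (Σ Nₕx̄ₕ) / (Σ Nₕ) = (2019·6.0 + 550·6.7 + 2456·4.9) / 5025
= 27833.4 / 5025 = 5.5390... → 5.54.

5.54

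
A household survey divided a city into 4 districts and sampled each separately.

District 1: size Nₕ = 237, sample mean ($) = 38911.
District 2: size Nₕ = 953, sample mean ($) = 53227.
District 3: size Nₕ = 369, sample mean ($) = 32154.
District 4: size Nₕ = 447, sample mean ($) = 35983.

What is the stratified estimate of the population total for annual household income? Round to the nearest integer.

Population total = Σ Nₕ·x̄ₕ (each stratum's size times its mean).
237·38911 + 953·53227 + 369·32154 + 447·35983 = 9221907 + 50725331 + 11864826 + 16084401 = 87896465.

87896465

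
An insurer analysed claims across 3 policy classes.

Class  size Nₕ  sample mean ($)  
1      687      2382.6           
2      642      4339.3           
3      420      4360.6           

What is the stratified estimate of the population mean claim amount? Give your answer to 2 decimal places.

N = 687 + 642 + 420 = 1749.
The stratified mean weights each stratum mean by its population share Nₕ/N.
Σ Nₕx̄ₕ = 687·2382.6 + 642·4339.3 + 420·4360.6 = 1636846.2 + 2785830.6 + 1831452 = 6254128.8.
Divide by N: 6254128.8 / 1749 = 3575.8312... → 3575.83.

3575.83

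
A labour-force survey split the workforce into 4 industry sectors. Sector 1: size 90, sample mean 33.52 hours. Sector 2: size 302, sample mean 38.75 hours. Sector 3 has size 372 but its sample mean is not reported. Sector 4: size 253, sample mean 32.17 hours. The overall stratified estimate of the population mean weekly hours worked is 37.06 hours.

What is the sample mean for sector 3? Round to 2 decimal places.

39.87

N = 90 + 302 + 372 + 253 = 1017.
Overall total = μ·N = 37.06·1017 = 37690.02.
Subtract the known strata: 90·33.52 + 302·38.75 + 253·32.17 = 22858.31.
Remaining total for sector 3: 37690.02 − 22858.31 = 14831.71.
Divide by its size: 14831.71 / 372 = 39.8702... → 39.87.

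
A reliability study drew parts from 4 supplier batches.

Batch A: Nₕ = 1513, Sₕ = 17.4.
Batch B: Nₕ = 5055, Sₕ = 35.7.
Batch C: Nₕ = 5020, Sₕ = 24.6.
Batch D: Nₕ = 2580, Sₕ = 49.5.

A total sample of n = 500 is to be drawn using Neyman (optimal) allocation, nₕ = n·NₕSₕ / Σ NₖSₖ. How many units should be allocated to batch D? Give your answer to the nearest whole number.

139

A: NₕSₕ = 1513·17.4 = 26326.2
B: NₕSₕ = 5055·35.7 = 180463.5
C: NₕSₕ = 5020·24.6 = 123492
D: NₕSₕ = 2580·49.5 = 127710
Σ NₕSₕ = 457991.7.
n_D = 500·127710/457991.7 = 139.424... → 139.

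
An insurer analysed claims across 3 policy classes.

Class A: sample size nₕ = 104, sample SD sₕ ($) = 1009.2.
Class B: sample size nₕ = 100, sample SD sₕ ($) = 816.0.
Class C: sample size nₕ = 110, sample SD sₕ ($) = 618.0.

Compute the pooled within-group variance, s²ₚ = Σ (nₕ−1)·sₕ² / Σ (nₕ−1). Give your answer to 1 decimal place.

A: (104−1)·1009.2² = 103·1018484.64 = 104903917.92
B: (100−1)·816.0² = 99·665856 = 65919744
C: (110−1)·618.0² = 109·381924 = 41629716
Numerator = 212453377.92; denominator = Σ(nₕ−1) = 311.
s²ₚ = 212453377.92/311 = 683129.833... → 683129.8.

683129.8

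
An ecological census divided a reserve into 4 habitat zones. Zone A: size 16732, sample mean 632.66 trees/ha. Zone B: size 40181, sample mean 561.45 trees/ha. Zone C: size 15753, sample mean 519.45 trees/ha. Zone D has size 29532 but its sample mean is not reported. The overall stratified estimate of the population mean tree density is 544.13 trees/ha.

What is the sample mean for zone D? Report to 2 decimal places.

483.57

N = 16732 + 40181 + 15753 + 29532 = 102198.
Overall total = μ·N = 544.13·102198 = 55608997.74.
Subtract the known strata: 16732·632.66 + 40181·561.45 + 15753·519.45 = 41328185.42.
Remaining total for zone D: 55608997.74 − 41328185.42 = 14280812.32.
Divide by its size: 14280812.32 / 29532 = 483.5708... → 483.57.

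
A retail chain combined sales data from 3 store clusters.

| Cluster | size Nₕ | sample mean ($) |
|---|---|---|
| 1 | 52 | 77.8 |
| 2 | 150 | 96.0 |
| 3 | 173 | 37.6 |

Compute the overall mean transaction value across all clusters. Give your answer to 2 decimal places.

N = 375; weights Wₕ = Nₕ/N = (0.1387, 0.4000, 0.4613).
x̄_st = Σ Wₕ·x̄ₕ = 0.1387·77.8 + 0.4000·96.0 + 0.4613·37.6 ≈ 66.5344
→ 66.53.

66.53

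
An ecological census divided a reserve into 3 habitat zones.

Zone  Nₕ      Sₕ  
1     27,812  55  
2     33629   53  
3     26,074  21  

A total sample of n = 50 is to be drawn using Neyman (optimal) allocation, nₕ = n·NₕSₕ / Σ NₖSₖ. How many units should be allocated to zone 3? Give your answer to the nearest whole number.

7

1: NₕSₕ = 27812·55 = 1529660
2: NₕSₕ = 33629·53 = 1782337
3: NₕSₕ = 26074·21 = 547554
Σ NₕSₕ = 3859551.
n_3 = 50·547554/3859551 = 7.093... → 7.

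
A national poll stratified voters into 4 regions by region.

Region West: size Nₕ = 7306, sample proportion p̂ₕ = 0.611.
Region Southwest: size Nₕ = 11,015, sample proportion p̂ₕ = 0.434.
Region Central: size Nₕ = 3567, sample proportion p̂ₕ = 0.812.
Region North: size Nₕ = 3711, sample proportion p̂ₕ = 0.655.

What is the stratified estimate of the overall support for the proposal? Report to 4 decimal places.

N = 7306 + 11015 + 3567 + 3711 = 25599.
Overall proportion = Σ (Nₕ/N)·p̂ₕ.
Σ Nₕp̂ₕ = 4463.966 + 4780.51 + 2896.404 + 2430.705 = 14571.585.
14571.585 / 25599 = 0.569225... → 0.5692.

0.5692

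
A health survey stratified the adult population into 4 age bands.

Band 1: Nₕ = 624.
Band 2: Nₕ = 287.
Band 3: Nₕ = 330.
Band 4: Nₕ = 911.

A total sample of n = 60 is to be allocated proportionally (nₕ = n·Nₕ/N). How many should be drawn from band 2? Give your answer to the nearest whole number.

N = 624 + 287 + 330 + 911 = 2152.
n_2 = 60·287/2152 = 8.002... → 8.

8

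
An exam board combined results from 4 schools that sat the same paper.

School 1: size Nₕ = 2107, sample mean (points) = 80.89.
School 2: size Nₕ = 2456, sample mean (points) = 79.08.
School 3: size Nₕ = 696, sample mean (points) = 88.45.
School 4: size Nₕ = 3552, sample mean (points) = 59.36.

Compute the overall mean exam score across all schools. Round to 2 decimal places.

72.30

N = 2107 + 2456 + 696 + 3552 = 8811.
Overall mean = Σ (Nₕ/N)·x̄ₕ — weight by population share, not a simple average.
Σ Nₕx̄ₕ = 2107·80.89 + 2456·79.08 + 696·88.45 + 3552·59.36 = 170435.23 + 194220.48 + 61561.2 + 210846.72 = 637063.63.
Divide by N: 637063.63 / 8811 = 72.3032... → 72.30.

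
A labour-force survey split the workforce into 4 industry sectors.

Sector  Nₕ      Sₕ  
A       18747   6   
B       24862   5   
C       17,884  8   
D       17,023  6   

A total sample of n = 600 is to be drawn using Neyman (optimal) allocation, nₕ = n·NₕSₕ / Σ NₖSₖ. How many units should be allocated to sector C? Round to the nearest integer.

178

Σ NₕSₕ = 18747·6 + 24862·5 + 17884·8 + 17023·6 = 482002.
Share for C: 143072/482002 = 0.29683.
n_C = 600 × 0.29683 = 178.097... → 178.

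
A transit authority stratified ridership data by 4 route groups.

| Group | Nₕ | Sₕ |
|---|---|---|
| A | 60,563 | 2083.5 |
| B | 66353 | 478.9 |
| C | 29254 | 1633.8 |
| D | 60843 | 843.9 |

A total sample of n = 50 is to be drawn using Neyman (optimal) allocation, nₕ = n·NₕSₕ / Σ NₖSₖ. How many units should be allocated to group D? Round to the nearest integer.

Σ NₕSₕ = 60563·2083.5 + 66353·478.9 + 29254·1633.8 + 60843·843.9 = 257100055.1.
Share for D: 51345407.7/257100055.1 = 0.19971.
n_D = 50 × 0.19971 = 9.985... → 10.

10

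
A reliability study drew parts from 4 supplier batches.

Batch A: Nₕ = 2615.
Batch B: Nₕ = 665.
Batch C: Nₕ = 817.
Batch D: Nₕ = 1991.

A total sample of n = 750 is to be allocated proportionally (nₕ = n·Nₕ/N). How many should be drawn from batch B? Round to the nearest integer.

82

Share of batch B = 665/6088 = 0.10923.
Allocate 750 × 0.10923 = 81.923... → 82.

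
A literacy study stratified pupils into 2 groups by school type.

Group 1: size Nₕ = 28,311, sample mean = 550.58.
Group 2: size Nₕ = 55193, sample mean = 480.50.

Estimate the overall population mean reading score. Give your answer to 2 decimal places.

x̄_st = (Σ Nₕx̄ₕ) / (Σ Nₕ) = (28311·550.58 + 55193·480.50) / 83504
= 42107706.88 / 83504 = 504.2598... → 504.26.

504.26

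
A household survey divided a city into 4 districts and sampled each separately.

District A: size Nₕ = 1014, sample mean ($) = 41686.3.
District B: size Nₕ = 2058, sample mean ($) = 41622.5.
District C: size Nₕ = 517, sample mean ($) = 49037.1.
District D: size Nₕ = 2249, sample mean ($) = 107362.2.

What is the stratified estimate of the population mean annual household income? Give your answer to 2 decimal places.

N = 5838; weights Wₕ = Nₕ/N = (0.1737, 0.3525, 0.0886, 0.3852).
x̄_st = Σ Wₕ·x̄ₕ = 0.1737·41686.3 + 0.3525·41622.5 + 0.0886·49037.1 + 0.3852·107362.2 ≈ 67615.4131...
→ 67615.41.

67615.41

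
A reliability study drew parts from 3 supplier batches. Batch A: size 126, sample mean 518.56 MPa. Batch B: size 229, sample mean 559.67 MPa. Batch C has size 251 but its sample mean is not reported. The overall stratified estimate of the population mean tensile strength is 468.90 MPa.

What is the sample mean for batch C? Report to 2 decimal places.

Σ Nₕx̄ₕ = N·μ, so 251·x̄_C = 606·468.90 − (126·518.56 + 229·559.67).
= 284153.4 − 193502.99 = 90650.41.
x̄_C = 90650.41 / 251 = 361.1570... → 361.16.

361.16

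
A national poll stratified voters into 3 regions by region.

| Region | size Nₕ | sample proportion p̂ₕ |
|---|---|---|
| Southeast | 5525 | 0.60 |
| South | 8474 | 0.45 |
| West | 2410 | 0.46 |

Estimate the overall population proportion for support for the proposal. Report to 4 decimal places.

Wₕ = Nₕ/N with N = 16409: 0.3367, 0.5164, 0.1469.
p̂_st = 0.3367·0.60 + 0.5164·0.45 + 0.1469·0.46 ≈ 0.501975... → 0.5020.

0.5020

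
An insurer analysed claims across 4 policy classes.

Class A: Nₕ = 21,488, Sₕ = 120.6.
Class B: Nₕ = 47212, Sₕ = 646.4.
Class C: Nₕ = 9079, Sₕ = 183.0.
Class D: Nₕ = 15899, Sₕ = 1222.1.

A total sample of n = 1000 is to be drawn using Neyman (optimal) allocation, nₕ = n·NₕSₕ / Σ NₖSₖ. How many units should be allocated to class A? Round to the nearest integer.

A: NₕSₕ = 21488·120.6 = 2591452.8
B: NₕSₕ = 47212·646.4 = 30517836.8
C: NₕSₕ = 9079·183.0 = 1661457
D: NₕSₕ = 15899·1222.1 = 19430167.9
Σ NₕSₕ = 54200914.5.
n_A = 1000·2591452.8/54200914.5 = 47.812... → 48.

48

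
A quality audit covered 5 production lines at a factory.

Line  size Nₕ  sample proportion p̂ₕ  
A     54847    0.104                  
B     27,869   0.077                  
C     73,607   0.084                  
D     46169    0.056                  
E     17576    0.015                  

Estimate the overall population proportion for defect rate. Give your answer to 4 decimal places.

N = 54847 + 27869 + 73607 + 46169 + 17576 = 220068.
Overall proportion = Σ (Nₕ/N)·p̂ₕ.
Σ Nₕp̂ₕ = 5704.088 + 2145.913 + 6182.988 + 2585.464 + 263.64 = 16882.093.
16882.093 / 220068 = 0.076713... → 0.0767.

0.0767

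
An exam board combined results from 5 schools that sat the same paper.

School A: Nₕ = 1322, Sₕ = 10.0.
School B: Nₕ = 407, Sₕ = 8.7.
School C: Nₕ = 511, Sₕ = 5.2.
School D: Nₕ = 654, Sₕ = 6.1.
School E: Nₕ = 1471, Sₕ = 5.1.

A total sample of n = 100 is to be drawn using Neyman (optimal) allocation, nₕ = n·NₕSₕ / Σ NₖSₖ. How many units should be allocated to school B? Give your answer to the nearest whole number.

11

A: NₕSₕ = 1322·10.0 = 13220
B: NₕSₕ = 407·8.7 = 3540.9
C: NₕSₕ = 511·5.2 = 2657.2
D: NₕSₕ = 654·6.1 = 3989.4
E: NₕSₕ = 1471·5.1 = 7502.1
Σ NₕSₕ = 30909.6.
n_B = 100·3540.9/30909.6 = 11.456... → 11.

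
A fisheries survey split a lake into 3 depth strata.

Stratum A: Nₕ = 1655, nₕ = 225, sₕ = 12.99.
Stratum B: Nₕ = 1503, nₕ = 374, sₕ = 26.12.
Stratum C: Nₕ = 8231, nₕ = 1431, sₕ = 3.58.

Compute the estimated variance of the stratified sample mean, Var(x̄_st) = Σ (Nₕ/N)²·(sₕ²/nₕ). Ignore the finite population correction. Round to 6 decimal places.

0.052285

N = 11389; Wₕ = Nₕ/N.
stratum A: (1655/11389)²·12.99²/225 = 0.015836551
stratum B: (1503/11389)²·26.12²/374 = 0.031770315
stratum C: (8231/11389)²·3.58²/1431 = 0.004678002
Sum = 0.052284868 → 0.052285.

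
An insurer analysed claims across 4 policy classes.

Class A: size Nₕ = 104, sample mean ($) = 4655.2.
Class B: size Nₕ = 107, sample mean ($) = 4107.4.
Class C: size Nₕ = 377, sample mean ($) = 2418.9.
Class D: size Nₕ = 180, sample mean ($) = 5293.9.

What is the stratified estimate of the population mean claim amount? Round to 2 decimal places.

3630.81

N = 104 + 107 + 377 + 180 = 768.
Overall mean = Σ (Nₕ/N)·x̄ₕ — weight by population share, not a simple average.
Σ Nₕx̄ₕ = 104·4655.2 + 107·4107.4 + 377·2418.9 + 180·5293.9 = 484140.8 + 439491.8 + 911925.3 + 952902 = 2788459.9.
Divide by N: 2788459.9 / 768 = 3630.8072... → 3630.81.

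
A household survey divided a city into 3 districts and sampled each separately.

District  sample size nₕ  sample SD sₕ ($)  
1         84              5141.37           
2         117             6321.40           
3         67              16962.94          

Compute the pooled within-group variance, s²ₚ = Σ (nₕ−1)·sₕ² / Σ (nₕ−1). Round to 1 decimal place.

97435076.5

Degrees of freedom: 83 + 116 + 66 = 265.
Σ(nₕ−1)sₕ² = 83·26433685.4769 + 116·39960097.96 + 66·287741333.4436 = 25820295265.2203.
s²ₚ = 25820295265.2203 / 265 = 97435076.473... → 97435076.5.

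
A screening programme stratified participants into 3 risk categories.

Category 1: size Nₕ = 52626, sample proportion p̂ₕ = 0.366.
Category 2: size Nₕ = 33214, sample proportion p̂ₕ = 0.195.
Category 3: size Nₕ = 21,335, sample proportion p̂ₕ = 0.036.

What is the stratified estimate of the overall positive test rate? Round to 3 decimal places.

N = 52626 + 33214 + 21335 = 107175.
Overall proportion = Σ (Nₕ/N)·p̂ₕ.
Σ Nₕp̂ₕ = 19261.116 + 6476.73 + 768.06 = 26505.906.
26505.906 / 107175 = 0.24731... → 0.247.

0.247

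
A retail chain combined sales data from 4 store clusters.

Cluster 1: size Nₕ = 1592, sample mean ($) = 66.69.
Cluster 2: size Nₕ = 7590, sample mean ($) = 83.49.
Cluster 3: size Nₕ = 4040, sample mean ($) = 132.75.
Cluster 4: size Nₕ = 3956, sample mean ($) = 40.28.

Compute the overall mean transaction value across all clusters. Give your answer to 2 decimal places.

N = 17178; weights Wₕ = Nₕ/N = (0.0927, 0.4418, 0.2352, 0.2303).
x̄_st = Σ Wₕ·x̄ₕ = 0.0927·66.69 + 0.4418·83.49 + 0.2352·132.75 + 0.2303·40.28 ≈ 83.5672...
→ 83.57.

83.57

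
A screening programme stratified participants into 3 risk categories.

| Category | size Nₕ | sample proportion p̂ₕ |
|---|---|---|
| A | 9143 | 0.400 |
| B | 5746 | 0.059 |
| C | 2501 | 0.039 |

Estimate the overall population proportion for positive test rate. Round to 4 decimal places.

0.2354

Wₕ = Nₕ/N with N = 17390: 0.5258, 0.3304, 0.1438.
p̂_st = 0.5258·0.400 + 0.3304·0.059 + 0.1438·0.039 ≈ 0.235408... → 0.2354.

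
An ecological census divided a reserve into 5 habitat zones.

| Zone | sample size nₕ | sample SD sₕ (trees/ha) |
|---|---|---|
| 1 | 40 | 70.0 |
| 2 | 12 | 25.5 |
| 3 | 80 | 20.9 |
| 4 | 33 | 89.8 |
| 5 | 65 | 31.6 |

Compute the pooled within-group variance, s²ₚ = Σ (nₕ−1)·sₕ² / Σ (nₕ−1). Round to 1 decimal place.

2465.4

1: (40−1)·70.0² = 39·4900 = 191100
2: (12−1)·25.5² = 11·650.25 = 7152.75
3: (80−1)·20.9² = 79·436.81 = 34507.99
4: (33−1)·89.8² = 32·8064.04 = 258049.28
5: (65−1)·31.6² = 64·998.56 = 63907.84
Numerator = 554717.86; denominator = Σ(nₕ−1) = 225.
s²ₚ = 554717.86/225 = 2465.413... → 2465.4.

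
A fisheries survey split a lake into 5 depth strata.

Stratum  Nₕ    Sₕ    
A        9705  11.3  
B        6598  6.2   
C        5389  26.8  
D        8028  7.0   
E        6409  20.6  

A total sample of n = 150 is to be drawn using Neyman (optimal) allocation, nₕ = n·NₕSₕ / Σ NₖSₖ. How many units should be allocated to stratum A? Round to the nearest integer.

A: NₕSₕ = 9705·11.3 = 109666.5
B: NₕSₕ = 6598·6.2 = 40907.6
C: NₕSₕ = 5389·26.8 = 144425.2
D: NₕSₕ = 8028·7.0 = 56196
E: NₕSₕ = 6409·20.6 = 132025.4
Σ NₕSₕ = 483220.7.
n_A = 150·109666.5/483220.7 = 34.042... → 34.

34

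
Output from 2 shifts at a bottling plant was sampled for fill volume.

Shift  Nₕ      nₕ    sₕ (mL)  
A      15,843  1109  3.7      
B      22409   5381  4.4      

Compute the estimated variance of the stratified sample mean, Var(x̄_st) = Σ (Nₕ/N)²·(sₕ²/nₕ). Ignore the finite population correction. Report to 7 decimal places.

N = 38252. Term for each stratum: Wₕ²sₕ²/nₕ.
Var(x̄_st) = 0.0021175733 + 0.0012347500 = 0.0033523233 → 0.0033523.

0.0033523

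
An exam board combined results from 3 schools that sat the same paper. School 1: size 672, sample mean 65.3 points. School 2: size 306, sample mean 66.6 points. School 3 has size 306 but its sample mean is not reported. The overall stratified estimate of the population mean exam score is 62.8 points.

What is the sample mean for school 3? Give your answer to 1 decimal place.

N = 672 + 306 + 306 = 1284.
Overall total = μ·N = 62.8·1284 = 80635.2.
Subtract the known strata: 672·65.3 + 306·66.6 = 64261.2.
Remaining total for school 3: 80635.2 − 64261.2 = 16374.
Divide by its size: 16374 / 306 = 53.510... → 53.5.

53.5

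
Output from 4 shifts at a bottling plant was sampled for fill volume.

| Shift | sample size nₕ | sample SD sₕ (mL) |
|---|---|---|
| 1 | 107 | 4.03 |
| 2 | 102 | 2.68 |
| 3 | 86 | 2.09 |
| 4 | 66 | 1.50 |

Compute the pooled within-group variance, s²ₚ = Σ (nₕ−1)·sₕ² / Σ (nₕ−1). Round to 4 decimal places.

Degrees of freedom: 106 + 101 + 85 + 65 = 357.
Σ(nₕ−1)sₕ² = 106·16.2409 + 101·7.1824 + 85·4.3681 + 65·2.25 = 2964.4963.
s²ₚ = 2964.4963 / 357 = 8.303911... → 8.3039.

8.3039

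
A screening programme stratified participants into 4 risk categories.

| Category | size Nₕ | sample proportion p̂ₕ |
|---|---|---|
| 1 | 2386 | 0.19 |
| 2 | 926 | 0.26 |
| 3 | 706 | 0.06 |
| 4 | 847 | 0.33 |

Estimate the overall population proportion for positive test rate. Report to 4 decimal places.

N = 2386 + 926 + 706 + 847 = 4865.
Overall proportion = Σ (Nₕ/N)·p̂ₕ.
Σ Nₕp̂ₕ = 453.34 + 240.76 + 42.36 + 279.51 = 1015.97.
1015.97 / 4865 = 0.208832... → 0.2088.

0.2088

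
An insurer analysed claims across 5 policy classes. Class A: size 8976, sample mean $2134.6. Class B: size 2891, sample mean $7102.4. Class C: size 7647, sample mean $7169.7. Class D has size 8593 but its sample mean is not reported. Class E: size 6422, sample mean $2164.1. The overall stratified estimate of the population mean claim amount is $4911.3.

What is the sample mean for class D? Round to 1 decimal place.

7117.9

Σ Nₕx̄ₕ = N·μ, so 8593·x̄_D = 34529·4911.3 − (8976·2134.6 + 2891·7102.4 + 7647·7169.7 + 6422·2164.1).
= 169582277.7 − 108417754.1 = 61164523.6.
x̄_D = 61164523.6 / 8593 = 7117.948... → 7117.9.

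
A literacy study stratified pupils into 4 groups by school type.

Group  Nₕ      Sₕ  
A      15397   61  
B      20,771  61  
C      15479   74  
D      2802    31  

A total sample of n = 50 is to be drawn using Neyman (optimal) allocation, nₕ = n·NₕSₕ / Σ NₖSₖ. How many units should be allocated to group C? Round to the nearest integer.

Σ NₕSₕ = 15397·61 + 20771·61 + 15479·74 + 2802·31 = 3438556.
Share for C: 1145446/3438556 = 0.33312.
n_C = 50 × 0.33312 = 16.656... → 17.

17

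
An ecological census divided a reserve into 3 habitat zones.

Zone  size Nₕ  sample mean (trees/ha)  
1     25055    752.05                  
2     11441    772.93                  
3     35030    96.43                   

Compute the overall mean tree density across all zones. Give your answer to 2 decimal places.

434.30

N = 71526; weights Wₕ = Nₕ/N = (0.3503, 0.1600, 0.4898).
x̄_st = Σ Wₕ·x̄ₕ = 0.3503·752.05 + 0.1600·772.93 + 0.4898·96.43 ≈ 434.2987...
→ 434.30.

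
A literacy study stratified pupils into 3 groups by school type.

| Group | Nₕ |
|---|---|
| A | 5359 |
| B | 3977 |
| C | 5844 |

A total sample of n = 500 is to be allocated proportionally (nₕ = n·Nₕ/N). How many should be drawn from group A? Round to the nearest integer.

177

N = 5359 + 3977 + 5844 = 15180.
n_A = 500·5359/15180 = 176.515... → 177.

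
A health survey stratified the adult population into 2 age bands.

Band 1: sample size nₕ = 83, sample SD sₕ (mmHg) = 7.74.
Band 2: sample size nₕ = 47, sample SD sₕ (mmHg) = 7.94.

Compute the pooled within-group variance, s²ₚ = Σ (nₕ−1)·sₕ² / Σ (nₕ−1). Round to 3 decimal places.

1: (83−1)·7.74² = 82·59.9076 = 4912.4232
2: (47−1)·7.94² = 46·63.0436 = 2900.0056
Numerator = 7812.4288; denominator = Σ(nₕ−1) = 128.
s²ₚ = 7812.4288/128 = 61.0346 → 61.035.

61.035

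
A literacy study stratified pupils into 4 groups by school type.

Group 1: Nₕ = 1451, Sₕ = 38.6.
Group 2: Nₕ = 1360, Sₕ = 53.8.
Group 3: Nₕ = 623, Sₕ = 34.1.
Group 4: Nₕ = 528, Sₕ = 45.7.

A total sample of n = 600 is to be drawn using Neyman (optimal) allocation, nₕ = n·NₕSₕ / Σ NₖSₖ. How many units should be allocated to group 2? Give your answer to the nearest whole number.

1: NₕSₕ = 1451·38.6 = 56008.6
2: NₕSₕ = 1360·53.8 = 73168
3: NₕSₕ = 623·34.1 = 21244.3
4: NₕSₕ = 528·45.7 = 24129.6
Σ NₕSₕ = 174550.5.
n_2 = 600·73168/174550.5 = 251.508... → 252.

252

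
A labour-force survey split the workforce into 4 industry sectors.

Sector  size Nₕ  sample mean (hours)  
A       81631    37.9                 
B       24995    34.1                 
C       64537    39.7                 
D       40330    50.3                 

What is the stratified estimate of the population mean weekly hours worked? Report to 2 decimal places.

N = 81631 + 24995 + 64537 + 40330 = 211493.
The stratified mean weights each stratum mean by its population share Nₕ/N.
Σ Nₕx̄ₕ = 81631·37.9 + 24995·34.1 + 64537·39.7 + 40330·50.3 = 3093814.9 + 852329.5 + 2562118.9 + 2028599 = 8536862.3.
Divide by N: 8536862.3 / 211493 = 40.3648... → 40.36.

40.36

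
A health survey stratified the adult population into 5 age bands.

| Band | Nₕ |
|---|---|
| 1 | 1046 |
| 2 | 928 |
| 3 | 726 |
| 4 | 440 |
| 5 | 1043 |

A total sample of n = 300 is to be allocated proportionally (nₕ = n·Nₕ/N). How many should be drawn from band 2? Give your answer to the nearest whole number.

67

N = 1046 + 928 + 726 + 440 + 1043 = 4183.
n_2 = 300·928/4183 = 66.555... → 67.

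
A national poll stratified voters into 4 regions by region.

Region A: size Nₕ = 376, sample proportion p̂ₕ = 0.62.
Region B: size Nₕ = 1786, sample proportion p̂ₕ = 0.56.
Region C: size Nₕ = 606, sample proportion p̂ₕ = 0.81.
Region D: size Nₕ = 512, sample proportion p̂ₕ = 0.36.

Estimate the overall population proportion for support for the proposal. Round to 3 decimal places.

Wₕ = Nₕ/N with N = 3280: 0.1146, 0.5445, 0.1848, 0.1561.
p̂_st = 0.1146·0.62 + 0.5445·0.56 + 0.1848·0.81 + 0.1561·0.36 ≈ 0.58185... → 0.582.

0.582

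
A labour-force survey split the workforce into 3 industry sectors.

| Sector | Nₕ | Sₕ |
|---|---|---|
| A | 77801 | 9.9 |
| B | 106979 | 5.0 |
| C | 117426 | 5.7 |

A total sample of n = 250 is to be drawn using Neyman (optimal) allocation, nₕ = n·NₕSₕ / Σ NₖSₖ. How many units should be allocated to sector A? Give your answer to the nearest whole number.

98

A: NₕSₕ = 77801·9.9 = 770229.9
B: NₕSₕ = 106979·5.0 = 534895
C: NₕSₕ = 117426·5.7 = 669328.2
Σ NₕSₕ = 1974453.1.
n_A = 250·770229.9/1974453.1 = 97.524... → 98.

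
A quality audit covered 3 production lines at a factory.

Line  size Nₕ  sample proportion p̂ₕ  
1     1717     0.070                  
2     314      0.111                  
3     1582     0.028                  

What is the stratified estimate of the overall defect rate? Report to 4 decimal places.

Wₕ = Nₕ/N with N = 3613: 0.4752, 0.0869, 0.4379.
p̂_st = 0.4752·0.070 + 0.0869·0.111 + 0.4379·0.028 ≈ 0.055173... → 0.0552.

0.0552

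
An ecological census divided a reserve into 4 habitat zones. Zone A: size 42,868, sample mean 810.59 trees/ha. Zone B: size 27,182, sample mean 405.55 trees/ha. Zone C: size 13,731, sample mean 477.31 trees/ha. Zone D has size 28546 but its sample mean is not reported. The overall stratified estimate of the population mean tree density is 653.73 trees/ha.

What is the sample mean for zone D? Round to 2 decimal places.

739.35

Σ Nₕx̄ₕ = N·μ, so 28546·x̄_D = 112327·653.73 − (42868·810.59 + 27182·405.55 + 13731·477.31).
= 73431529.71 − 52325975.83 = 21105553.88.
x̄_D = 21105553.88 / 28546 = 739.3524... → 739.35.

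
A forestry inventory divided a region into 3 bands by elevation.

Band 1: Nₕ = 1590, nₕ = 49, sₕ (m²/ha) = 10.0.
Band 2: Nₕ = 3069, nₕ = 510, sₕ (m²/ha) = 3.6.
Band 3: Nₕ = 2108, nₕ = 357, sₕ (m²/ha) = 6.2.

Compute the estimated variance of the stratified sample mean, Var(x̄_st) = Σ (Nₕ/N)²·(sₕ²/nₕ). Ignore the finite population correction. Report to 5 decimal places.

0.12834

N = 6767; Wₕ = Nₕ/N.
band 1: (1590/6767)²·10.0²/49 = 0.11266936
band 2: (3069/6767)²·3.6²/510 = 0.00522680
band 3: (2108/6767)²·6.2²/357 = 0.01044874
Sum = 0.12834490 → 0.12834.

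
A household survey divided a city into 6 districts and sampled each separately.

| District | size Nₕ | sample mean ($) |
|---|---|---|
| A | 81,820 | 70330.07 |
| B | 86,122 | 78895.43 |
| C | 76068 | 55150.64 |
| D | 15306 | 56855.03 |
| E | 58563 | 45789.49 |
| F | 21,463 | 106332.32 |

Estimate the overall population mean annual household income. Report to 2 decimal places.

66535.36

N = 339342; weights Wₕ = Nₕ/N = (0.2411, 0.2538, 0.2242, 0.0451, 0.1726, 0.0632).
x̄_st = Σ Wₕ·x̄ₕ = 0.2411·70330.07 + 0.2538·78895.43 + 0.2242·55150.64 + 0.0451·56855.03 + 0.1726·45789.49 + 0.0632·106332.32 ≈ 66535.3567...
→ 66535.36.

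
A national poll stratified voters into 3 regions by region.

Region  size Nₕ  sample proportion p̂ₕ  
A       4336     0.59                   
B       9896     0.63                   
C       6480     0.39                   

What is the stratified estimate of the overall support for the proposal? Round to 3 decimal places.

0.547

N = 4336 + 9896 + 6480 = 20712.
Overall proportion = Σ (Nₕ/N)·p̂ₕ.
Σ Nₕp̂ₕ = 2558.24 + 6234.48 + 2527.2 = 11319.92.
11319.92 / 20712 = 0.54654... → 0.547.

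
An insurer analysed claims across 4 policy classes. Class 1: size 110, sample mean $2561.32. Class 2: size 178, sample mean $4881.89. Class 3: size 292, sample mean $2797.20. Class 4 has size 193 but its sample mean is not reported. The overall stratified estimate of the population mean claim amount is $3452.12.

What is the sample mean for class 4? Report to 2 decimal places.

3632.05

N = 110 + 178 + 292 + 193 = 773.
Overall total = μ·N = 3452.12·773 = 2668488.76.
Subtract the known strata: 110·2561.32 + 178·4881.89 + 292·2797.20 = 1967504.02.
Remaining total for class 4: 2668488.76 − 1967504.02 = 700984.74.
Divide by its size: 700984.74 / 193 = 3632.0453... → 3632.05.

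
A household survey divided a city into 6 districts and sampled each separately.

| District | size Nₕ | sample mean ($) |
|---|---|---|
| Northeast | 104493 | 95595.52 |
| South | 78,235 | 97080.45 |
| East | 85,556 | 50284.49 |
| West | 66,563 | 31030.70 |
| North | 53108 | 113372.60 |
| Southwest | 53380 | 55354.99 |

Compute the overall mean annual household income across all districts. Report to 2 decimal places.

N = 441335; weights Wₕ = Nₕ/N = (0.2368, 0.1773, 0.1939, 0.1508, 0.1203, 0.1210).
x̄_st = Σ Wₕ·x̄ₕ = 0.2368·95595.52 + 0.1773·97080.45 + 0.1939·50284.49 + 0.1508·31030.70 + 0.1203·113372.60 + 0.1210·55354.99 ≈ 74609.1504...
→ 74609.15.

74609.15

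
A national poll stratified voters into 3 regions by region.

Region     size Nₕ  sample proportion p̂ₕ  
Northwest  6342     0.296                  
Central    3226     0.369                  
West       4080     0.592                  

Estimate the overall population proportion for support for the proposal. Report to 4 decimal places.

0.4017

N = 6342 + 3226 + 4080 = 13648.
Overall proportion = Σ (Nₕ/N)·p̂ₕ.
Σ Nₕp̂ₕ = 1877.232 + 1190.394 + 2415.36 = 5482.986.
5482.986 / 13648 = 0.401743... → 0.4017.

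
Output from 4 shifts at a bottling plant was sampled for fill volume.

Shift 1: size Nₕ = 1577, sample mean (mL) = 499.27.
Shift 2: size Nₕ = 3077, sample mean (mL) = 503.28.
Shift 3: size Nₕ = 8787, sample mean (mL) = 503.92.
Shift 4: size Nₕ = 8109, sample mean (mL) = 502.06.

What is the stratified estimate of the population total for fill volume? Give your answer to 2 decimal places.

10835090.93

1: 1577·499.27 = 787348.79
2: 3077·503.28 = 1548592.56
3: 8787·503.92 = 4427945.04
4: 8109·502.06 = 4071204.54
τ̂ = Σ Nₕx̄ₕ = 10835090.93.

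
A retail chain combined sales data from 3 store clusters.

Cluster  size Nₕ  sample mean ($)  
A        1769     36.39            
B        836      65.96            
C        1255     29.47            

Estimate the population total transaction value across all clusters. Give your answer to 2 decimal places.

156501.32

Estimate total by summing Nₕ·x̄ₕ over strata.
1769·36.39 + 836·65.96 + 1255·29.47 = 64373.91 + 55142.56 + 36984.85 = 156501.32.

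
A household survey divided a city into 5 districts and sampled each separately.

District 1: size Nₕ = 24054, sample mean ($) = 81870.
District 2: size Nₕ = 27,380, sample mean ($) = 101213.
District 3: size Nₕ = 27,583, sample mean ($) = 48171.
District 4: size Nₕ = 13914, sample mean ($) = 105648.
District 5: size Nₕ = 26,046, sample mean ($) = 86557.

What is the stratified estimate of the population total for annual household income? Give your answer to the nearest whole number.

9793663507

1: 24054·81870 = 1969300980
2: 27380·101213 = 2771211940
3: 27583·48171 = 1328700693
4: 13914·105648 = 1469986272
5: 26046·86557 = 2254463622
τ̂ = Σ Nₕx̄ₕ = 9793663507.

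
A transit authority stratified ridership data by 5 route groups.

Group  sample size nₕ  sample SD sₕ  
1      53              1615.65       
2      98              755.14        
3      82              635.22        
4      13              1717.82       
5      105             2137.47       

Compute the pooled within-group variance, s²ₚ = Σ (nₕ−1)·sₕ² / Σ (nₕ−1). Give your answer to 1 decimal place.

2122247.0

1: (53−1)·1615.65² = 52·2610324.9225 = 135736895.97
2: (98−1)·755.14² = 97·570236.4196 = 55312932.7012
3: (82−1)·635.22² = 81·403504.4484 = 32683860.3204
4: (13−1)·1717.82² = 12·2950905.5524 = 35410866.6288
5: (105−1)·2137.47² = 104·4568778.0009 = 475152912.0936
Numerator = 734297467.714; denominator = Σ(nₕ−1) = 346.
s²ₚ = 734297467.714/346 = 2122247.017... → 2122247.0.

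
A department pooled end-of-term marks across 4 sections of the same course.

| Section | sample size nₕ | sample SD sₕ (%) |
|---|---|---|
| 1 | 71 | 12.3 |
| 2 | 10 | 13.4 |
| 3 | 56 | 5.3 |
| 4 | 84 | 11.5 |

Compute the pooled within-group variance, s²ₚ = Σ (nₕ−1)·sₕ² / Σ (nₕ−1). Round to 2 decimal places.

1: (71−1)·12.3² = 70·151.29 = 10590.3
2: (10−1)·13.4² = 9·179.56 = 1616.04
3: (56−1)·5.3² = 55·28.09 = 1544.95
4: (84−1)·11.5² = 83·132.25 = 10976.75
Numerator = 24728.04; denominator = Σ(nₕ−1) = 217.
s²ₚ = 24728.04/217 = 113.9541... → 113.95.

113.95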